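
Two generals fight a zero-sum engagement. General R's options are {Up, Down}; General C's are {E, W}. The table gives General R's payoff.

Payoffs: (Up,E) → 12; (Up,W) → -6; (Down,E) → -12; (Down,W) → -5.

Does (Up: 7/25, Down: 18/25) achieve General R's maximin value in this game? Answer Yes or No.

Yes

Against E this mix gives (7/25)·12 + (18/25)·(-12) = -132/25.
Against W this mix gives (7/25)·(-6) + (18/25)·(-5) = -132/25.
All of General C's active replies (E, W) yield -132/25, and no column does worse for General R. The mix makes General C indifferent and guarantees -132/25, so it is optimal.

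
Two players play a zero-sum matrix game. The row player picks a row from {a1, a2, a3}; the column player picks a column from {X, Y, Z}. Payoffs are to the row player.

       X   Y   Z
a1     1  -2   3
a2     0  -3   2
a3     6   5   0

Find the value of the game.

Row minima: a1 → -2, a2 → -3, a3 → 0; maximin = 0.
Column maxima: X → 6, Y → 5, Z → 3; minimax = 3.
0 ≠ 3, so there is no saddle point; optimal play is mixed.
a2 is strictly dominated by a1, so the row player never plays it.
X is strictly dominated by Y (it gives the row player strictly more in every row), so the column player never plays it.
On the remaining 2×2 (a1, a3 vs Y, Z):
Let the row player play a1 with probability p. Expected payoff against Y: (-2)p + 5(1−p) = −7p + 5; against Z: 3p + 0(1−p) = 3p.
Setting these equal: −7p + 5 = 3p ⇒ −10p = -5 ⇒ p = 1/2, and the value is (-7)·(1/2) + 5 = 3/2.
For the column player: with q = P(Y), equating a1's and a3's payoffs gives −5q + 3 = 5q ⇒ q = 3/10.

3/2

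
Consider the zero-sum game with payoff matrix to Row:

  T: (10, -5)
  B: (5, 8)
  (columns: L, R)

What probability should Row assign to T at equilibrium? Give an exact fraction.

1/6

Row minima: T → -5, B → 5; maximin = 5.
Column maxima: L → 10, R → 8; minimax = 8.
5 ≠ 8, so there is no saddle point; optimal play is mixed.
Let Row play T with probability p. Expected payoff against L: 10p + 5(1−p) = 5p + 5; against R: (-5)p + 8(1−p) = −13p + 8.
Setting these equal: 5p + 5 = −13p + 8 ⇒ 18p = 3 ⇒ p = 1/6, and the value is (5)·(1/6) + 5 = 35/6.
For Column: with q = P(L), equating T's and B's payoffs gives 15q − 5 = −3q + 8 ⇒ q = 13/18.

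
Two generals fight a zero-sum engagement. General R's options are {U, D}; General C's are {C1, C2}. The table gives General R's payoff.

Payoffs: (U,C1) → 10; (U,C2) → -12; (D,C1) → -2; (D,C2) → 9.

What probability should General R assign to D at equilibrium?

2/3

Row minima: U → -12, D → -2; maximin = -2.
Column maxima: C1 → 10, C2 → 9; minimax = 9.
-2 ≠ 9, so there is no saddle point; optimal play is mixed.
Let General R play U with probability p. Expected payoff against C1: 10p + (-2)(1−p) = 12p − 2; against C2: (-12)p + 9(1−p) = −21p + 9.
Setting these equal: 12p − 2 = −21p + 9 ⇒ 33p = 11 ⇒ p = 1/3, and the value is (12)·(1/3) − 2 = 2.
For General C: with q = P(C1), equating U's and D's payoffs gives 22q − 12 = −11q + 9 ⇒ q = 7/11.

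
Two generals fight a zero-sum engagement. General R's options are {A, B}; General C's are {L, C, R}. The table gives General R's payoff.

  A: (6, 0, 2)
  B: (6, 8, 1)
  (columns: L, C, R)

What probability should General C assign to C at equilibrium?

Row minima: A → 0, B → 1; maximin = 1.
Column maxima: L → 6, C → 8, R → 2; minimax = 2.
1 ≠ 2, so there is no saddle point; optimal play is mixed.
L is strictly dominated by R (it gives General R strictly more in every row), so General C never plays it.
On the remaining 2×2 (A, B vs C, R):
Let General R play A with probability p. Expected payoff against C: 0p + 8(1−p) = −8p + 8; against R: 2p + 1(1−p) = p + 1.
Setting these equal: −8p + 8 = p + 1 ⇒ −9p = -7 ⇒ p = 7/9, and the value is (-8)·(7/9) + 8 = 16/9.
For General C: with q = P(C), equating A's and B's payoffs gives −2q + 2 = 7q + 1 ⇒ q = 1/9.

1/9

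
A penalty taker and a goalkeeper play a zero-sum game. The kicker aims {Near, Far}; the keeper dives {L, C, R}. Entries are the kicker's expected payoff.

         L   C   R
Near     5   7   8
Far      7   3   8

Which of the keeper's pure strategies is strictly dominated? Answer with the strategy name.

R

L holds the kicker's payoff strictly below R in every row: 5 < 8, 7 < 8.
So R is strictly dominated for the keeper.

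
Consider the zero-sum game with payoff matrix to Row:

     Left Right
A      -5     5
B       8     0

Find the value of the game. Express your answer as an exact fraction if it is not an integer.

Row minima: A → -5, B → 0; maximin = 0.
Column maxima: Left → 8, Right → 5; minimax = 5.
0 ≠ 5, so there is no saddle point; optimal play is mixed.
Let Row play A with probability p. Expected payoff against Left: (-5)p + 8(1−p) = −13p + 8; against Right: 5p + 0(1−p) = 5p.
Setting these equal: −13p + 8 = 5p ⇒ −18p = -8 ⇒ p = 4/9, and the value is (-13)·(4/9) + 8 = 20/9.
For Column: with q = P(Left), equating A's and B's payoffs gives −10q + 5 = 8q ⇒ q = 5/18.

20/9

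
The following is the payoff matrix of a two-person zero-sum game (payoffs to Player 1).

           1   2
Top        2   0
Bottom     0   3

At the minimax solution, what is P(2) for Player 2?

2/5

Row minima: Top → 0, Bottom → 0; maximin = 0.
Column maxima: 1 → 2, 2 → 3; minimax = 2.
0 ≠ 2, so there is no saddle point; optimal play is mixed.
Let Player 1 play Top with probability p. Expected payoff against 1: 2p + 0(1−p) = 2p; against 2: 0p + 3(1−p) = −3p + 3.
Setting these equal: 2p = −3p + 3 ⇒ 5p = 3 ⇒ p = 3/5, and the value is (2)·(3/5) = 6/5.
For Player 2: with q = P(1), equating Top's and Bottom's payoffs gives 2q = −3q + 3 ⇒ q = 3/5.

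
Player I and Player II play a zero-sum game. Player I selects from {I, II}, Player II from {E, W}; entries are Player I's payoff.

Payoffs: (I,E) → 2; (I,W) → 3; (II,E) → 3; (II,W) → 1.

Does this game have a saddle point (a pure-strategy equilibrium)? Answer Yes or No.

Row minima: I → 2, II → 1; maximin = 2.
Column maxima: E → 3, W → 3; minimax = 3.
2 ≠ 3, so no pure-strategy equilibrium exists.

No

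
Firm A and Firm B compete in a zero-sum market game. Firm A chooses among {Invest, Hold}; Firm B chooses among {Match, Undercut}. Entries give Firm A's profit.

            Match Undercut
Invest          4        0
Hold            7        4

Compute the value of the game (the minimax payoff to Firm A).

Row minima: Invest → 0, Hold → 4; maximin = 4.
Column maxima: Match → 7, Undercut → 4; minimax = 4.
Since maximin = minimax = 4, there is a saddle point and the value is 4.

4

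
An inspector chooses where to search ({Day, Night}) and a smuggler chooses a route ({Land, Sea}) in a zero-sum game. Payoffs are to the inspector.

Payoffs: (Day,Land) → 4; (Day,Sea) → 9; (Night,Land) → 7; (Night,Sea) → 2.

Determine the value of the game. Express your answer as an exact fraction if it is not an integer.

11/2

Row minima: Day → 4, Night → 2; maximin = 4.
Column maxima: Land → 7, Sea → 9; minimax = 7.
4 ≠ 7, so there is no saddle point; optimal play is mixed.
Let the inspector play Day with probability p. Expected payoff against Land: 4p + 7(1−p) = −3p + 7; against Sea: 9p + 2(1−p) = 7p + 2.
Setting these equal: −3p + 7 = 7p + 2 ⇒ −10p = -5 ⇒ p = 1/2, and the value is (-3)·(1/2) + 7 = 11/2.
For the smuggler: with q = P(Land), equating Day's and Night's payoffs gives −5q + 9 = 5q + 2 ⇒ q = 7/10.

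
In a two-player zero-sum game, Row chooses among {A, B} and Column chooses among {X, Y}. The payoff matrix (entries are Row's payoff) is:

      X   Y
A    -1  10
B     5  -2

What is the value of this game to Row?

Row minima: A → -1, B → -2; maximin = -1.
Column maxima: X → 5, Y → 10; minimax = 5.
-1 ≠ 5, so there is no saddle point; optimal play is mixed.
Let Row play A with probability p. Expected payoff against X: (-1)p + 5(1−p) = −6p + 5; against Y: 10p + (-2)(1−p) = 12p − 2.
Setting these equal: −6p + 5 = 12p − 2 ⇒ −18p = -7 ⇒ p = 7/18, and the value is (-6)·(7/18) + 5 = 8/3.
For Column: with q = P(X), equating A's and B's payoffs gives −11q + 10 = 7q − 2 ⇒ q = 2/3.

8/3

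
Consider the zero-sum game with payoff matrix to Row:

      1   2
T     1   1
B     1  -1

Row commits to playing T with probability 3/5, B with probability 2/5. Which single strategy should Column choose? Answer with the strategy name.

2

If Column plays 1, Row's expected payoff is (3/5)·1 + (2/5)·1 = 1.
If Column plays 2, Row's expected payoff is (3/5)·1 + (2/5)·(-1) = 1/5.
Column minimizes Row's payoff; the smallest is 1/5, so the best response is 2.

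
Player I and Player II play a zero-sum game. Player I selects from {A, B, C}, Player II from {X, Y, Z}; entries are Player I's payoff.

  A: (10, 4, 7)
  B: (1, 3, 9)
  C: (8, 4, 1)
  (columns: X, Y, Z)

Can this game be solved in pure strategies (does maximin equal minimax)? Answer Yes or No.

Yes

Row minima: A → 4, B → 1, C → 1; maximin = 4.
Column maxima: X → 10, Y → 4, Z → 9; minimax = 4.
maximin = minimax = 4, so a saddle point exists.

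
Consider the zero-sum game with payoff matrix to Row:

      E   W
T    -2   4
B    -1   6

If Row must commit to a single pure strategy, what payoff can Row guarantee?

Row minima: T → -2, B → -1.
The best of these is -1.

-1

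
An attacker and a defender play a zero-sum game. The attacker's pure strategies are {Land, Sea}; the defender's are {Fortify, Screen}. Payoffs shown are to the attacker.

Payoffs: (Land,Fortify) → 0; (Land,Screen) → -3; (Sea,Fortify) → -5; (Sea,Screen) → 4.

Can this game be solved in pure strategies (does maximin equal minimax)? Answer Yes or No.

No

Row minima: Land → -3, Sea → -5; maximin = -3.
Column maxima: Fortify → 0, Screen → 4; minimax = 0.
-3 ≠ 0, so no pure-strategy equilibrium exists.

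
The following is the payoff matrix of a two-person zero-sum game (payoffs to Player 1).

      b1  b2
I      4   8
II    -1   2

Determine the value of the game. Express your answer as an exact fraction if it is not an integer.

4

Row minima: I → 4, II → -1; maximin = 4.
Column maxima: b1 → 4, b2 → 8; minimax = 4.
Since maximin = minimax = 4, there is a saddle point and the value is 4.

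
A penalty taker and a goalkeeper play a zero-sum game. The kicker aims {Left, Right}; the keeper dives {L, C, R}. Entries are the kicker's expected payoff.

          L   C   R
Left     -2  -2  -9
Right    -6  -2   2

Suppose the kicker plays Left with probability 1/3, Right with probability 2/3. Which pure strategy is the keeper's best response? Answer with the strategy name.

If the keeper plays L, the kicker's expected payoff is (1/3)·(-2) + (2/3)·(-6) = -14/3.
If the keeper plays C, the kicker's expected payoff is (1/3)·(-2) + (2/3)·(-2) = -2.
If the keeper plays R, the kicker's expected payoff is (1/3)·(-9) + (2/3)·2 = -5/3.
The keeper minimizes the kicker's payoff; the smallest is -14/3, so the best response is L.

L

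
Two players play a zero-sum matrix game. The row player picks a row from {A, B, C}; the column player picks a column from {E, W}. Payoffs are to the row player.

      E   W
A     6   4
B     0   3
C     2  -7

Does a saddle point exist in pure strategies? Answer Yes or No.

Row minima: A → 4, B → 0, C → -7; maximin = 4.
Column maxima: E → 6, W → 4; minimax = 4.
maximin = minimax = 4, so a saddle point exists.

Yes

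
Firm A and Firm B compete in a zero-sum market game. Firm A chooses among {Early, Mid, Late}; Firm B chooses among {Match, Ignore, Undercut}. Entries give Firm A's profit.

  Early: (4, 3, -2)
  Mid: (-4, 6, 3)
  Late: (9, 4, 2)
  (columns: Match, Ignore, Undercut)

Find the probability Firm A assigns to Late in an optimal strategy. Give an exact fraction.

Row minima: Early → -2, Mid → -4, Late → 2; maximin = 2.
Column maxima: Match → 9, Ignore → 6, Undercut → 3; minimax = 3.
2 ≠ 3, so there is no saddle point; optimal play is mixed.
Early is strictly dominated by Late, so Firm A never plays it.
Ignore is strictly dominated by Undercut (it gives Firm A strictly more in every row), so Firm B never plays it.
On the remaining 2×2 (Mid, Late vs Match, Undercut):
Let Firm A play Mid with probability p. Expected payoff against Match: (-4)p + 9(1−p) = −13p + 9; against Undercut: 3p + 2(1−p) = p + 2.
Setting these equal: −13p + 9 = p + 2 ⇒ −14p = -7 ⇒ p = 1/2, and the value is (-13)·(1/2) + 9 = 5/2.
For Firm B: with q = P(Match), equating Mid's and Late's payoffs gives −7q + 3 = 7q + 2 ⇒ q = 1/14.

1/2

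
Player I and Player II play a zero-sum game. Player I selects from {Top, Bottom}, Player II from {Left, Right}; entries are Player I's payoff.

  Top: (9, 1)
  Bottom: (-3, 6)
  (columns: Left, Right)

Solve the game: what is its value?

Row minima: Top → 1, Bottom → -3; maximin = 1.
Column maxima: Left → 9, Right → 6; minimax = 6.
1 ≠ 6, so there is no saddle point; optimal play is mixed.
Let Player I play Top with probability p. Expected payoff against Left: 9p + (-3)(1−p) = 12p − 3; against Right: 1p + 6(1−p) = −5p + 6.
Setting these equal: 12p − 3 = −5p + 6 ⇒ 17p = 9 ⇒ p = 9/17, and the value is (12)·(9/17) − 3 = 57/17.
For Player II: with q = P(Left), equating Top's and Bottom's payoffs gives 8q + 1 = −9q + 6 ⇒ q = 5/17.

57/17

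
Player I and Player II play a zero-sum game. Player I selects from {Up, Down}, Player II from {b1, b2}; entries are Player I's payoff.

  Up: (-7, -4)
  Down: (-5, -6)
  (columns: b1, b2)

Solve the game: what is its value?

-11/2

Row minima: Up → -7, Down → -6; maximin = -6.
Column maxima: b1 → -5, b2 → -4; minimax = -5.
-6 ≠ -5, so there is no saddle point; optimal play is mixed.
Let Player I play Up with probability p. Expected payoff against b1: (-7)p + (-5)(1−p) = −2p − 5; against b2: (-4)p + (-6)(1−p) = 2p − 6.
Setting these equal: −2p − 5 = 2p − 6 ⇒ −4p = -1 ⇒ p = 1/4, and the value is (-2)·(1/4) − 5 = -11/2.
For Player II: with q = P(b1), equating Up's and Down's payoffs gives −3q − 4 = q − 6 ⇒ q = 1/2.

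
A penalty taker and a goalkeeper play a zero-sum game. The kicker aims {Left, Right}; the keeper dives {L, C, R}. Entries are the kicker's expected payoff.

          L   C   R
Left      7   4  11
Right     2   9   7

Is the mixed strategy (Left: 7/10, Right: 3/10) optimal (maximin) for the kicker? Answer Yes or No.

Yes

Against L this mix gives (7/10)·7 + (3/10)·2 = 11/2.
Against C this mix gives (7/10)·4 + (3/10)·9 = 11/2.
Against R this mix gives (7/10)·11 + (3/10)·7 = 49/5.
All of the keeper's active replies (L, C) yield 11/2, and no column does worse for the kicker. The mix makes the keeper indifferent and guarantees 11/2, so it is optimal.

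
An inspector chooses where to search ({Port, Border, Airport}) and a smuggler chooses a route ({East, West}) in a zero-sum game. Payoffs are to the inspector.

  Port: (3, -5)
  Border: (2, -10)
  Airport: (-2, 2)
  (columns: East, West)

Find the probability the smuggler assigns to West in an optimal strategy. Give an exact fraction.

Row minima: Port → -5, Border → -10, Airport → -2; maximin = -2.
Column maxima: East → 3, West → 2; minimax = 2.
-2 ≠ 2, so there is no saddle point; optimal play is mixed.
Border is strictly dominated by Port, so the inspector never plays it.
On the remaining 2×2 (Port, Airport vs East, West):
Let the inspector play Port with probability p. Expected payoff against East: 3p + (-2)(1−p) = 5p − 2; against West: (-5)p + 2(1−p) = −7p + 2.
Setting these equal: 5p − 2 = −7p + 2 ⇒ 12p = 4 ⇒ p = 1/3, and the value is (5)·(1/3) − 2 = -1/3.
For the smuggler: with q = P(East), equating Port's and Airport's payoffs gives 8q − 5 = −4q + 2 ⇒ q = 7/12.

5/12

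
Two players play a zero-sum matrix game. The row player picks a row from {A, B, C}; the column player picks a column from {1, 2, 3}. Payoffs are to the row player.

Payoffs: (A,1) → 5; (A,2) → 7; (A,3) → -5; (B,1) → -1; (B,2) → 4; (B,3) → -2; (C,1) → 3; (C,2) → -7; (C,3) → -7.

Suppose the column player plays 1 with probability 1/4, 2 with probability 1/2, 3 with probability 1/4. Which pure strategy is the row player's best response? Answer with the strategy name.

Expected payoff of A: (1/4)·5 + (1/2)·7 + (1/4)·(-5) = 7/2.
Expected payoff of B: (1/4)·(-1) + (1/2)·4 + (1/4)·(-2) = 5/4.
Expected payoff of C: (1/4)·3 + (1/2)·(-7) + (1/4)·(-7) = -9/2.
The largest is 7/2, so the row player's best response is A.

A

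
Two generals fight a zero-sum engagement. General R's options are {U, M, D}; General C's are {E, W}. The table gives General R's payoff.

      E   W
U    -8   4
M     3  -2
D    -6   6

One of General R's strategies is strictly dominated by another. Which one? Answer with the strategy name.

D gives a strictly higher payoff than U against every column: -6 > -8, 6 > 4.
So U is strictly dominated and General R never plays it.

U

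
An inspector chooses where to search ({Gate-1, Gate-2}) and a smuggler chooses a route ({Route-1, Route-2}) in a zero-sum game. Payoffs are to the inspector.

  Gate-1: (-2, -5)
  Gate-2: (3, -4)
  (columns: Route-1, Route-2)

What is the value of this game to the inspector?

-4

Row minima: Gate-1 → -5, Gate-2 → -4; maximin = -4.
Column maxima: Route-1 → 3, Route-2 → -4; minimax = -4.
Since maximin = minimax = -4, there is a saddle point and the value is -4.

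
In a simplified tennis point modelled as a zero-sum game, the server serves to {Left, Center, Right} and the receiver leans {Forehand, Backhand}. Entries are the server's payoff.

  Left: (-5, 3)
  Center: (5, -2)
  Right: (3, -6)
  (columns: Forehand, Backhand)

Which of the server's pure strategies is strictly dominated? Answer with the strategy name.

Center gives a strictly higher payoff than Right against every column: 5 > 3, -2 > -6.
So Right is strictly dominated and the server never plays it.

Right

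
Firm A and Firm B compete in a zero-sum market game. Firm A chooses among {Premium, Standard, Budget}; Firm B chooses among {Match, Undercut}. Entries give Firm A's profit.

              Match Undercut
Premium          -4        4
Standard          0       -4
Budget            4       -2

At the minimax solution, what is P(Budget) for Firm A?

Row minima: Premium → -4, Standard → -4, Budget → -2; maximin = -2.
Column maxima: Match → 4, Undercut → 4; minimax = 4.
-2 ≠ 4, so there is no saddle point; optimal play is mixed.
Standard is strictly dominated by Budget, so Firm A never plays it.
On the remaining 2×2 (Premium, Budget vs Match, Undercut):
Let Firm A play Premium with probability p. Expected payoff against Match: (-4)p + 4(1−p) = −8p + 4; against Undercut: 4p + (-2)(1−p) = 6p − 2.
Setting these equal: −8p + 4 = 6p − 2 ⇒ −14p = -6 ⇒ p = 3/7, and the value is (-8)·(3/7) + 4 = 4/7.
For Firm B: with q = P(Match), equating Premium's and Budget's payoffs gives −8q + 4 = 6q − 2 ⇒ q = 3/7.

4/7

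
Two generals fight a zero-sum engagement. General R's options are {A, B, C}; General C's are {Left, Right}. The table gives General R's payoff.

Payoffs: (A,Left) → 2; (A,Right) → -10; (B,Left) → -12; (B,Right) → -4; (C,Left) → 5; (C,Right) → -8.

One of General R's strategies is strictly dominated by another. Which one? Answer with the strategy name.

C gives a strictly higher payoff than A against every column: 5 > 2, -8 > -10.
So A is strictly dominated and General R never plays it.

A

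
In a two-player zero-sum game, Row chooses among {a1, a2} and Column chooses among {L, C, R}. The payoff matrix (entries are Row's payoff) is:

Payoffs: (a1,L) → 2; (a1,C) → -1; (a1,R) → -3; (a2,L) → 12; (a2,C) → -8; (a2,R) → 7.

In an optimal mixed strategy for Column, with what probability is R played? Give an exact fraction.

Row minima: a1 → -3, a2 → -8; maximin = -3.
Column maxima: L → 12, C → -1, R → 7; minimax = -1.
-3 ≠ -1, so there is no saddle point; optimal play is mixed.
L is strictly dominated by C (it gives Row strictly more in every row), so Column never plays it.
On the remaining 2×2 (a1, a2 vs C, R):
Let Row play a1 with probability p. Expected payoff against C: (-1)p + (-8)(1−p) = 7p − 8; against R: (-3)p + 7(1−p) = −10p + 7.
Setting these equal: 7p − 8 = −10p + 7 ⇒ 17p = 15 ⇒ p = 15/17, and the value is (7)·(15/17) − 8 = -31/17.
For Column: with q = P(C), equating a1's and a2's payoffs gives 2q − 3 = −15q + 7 ⇒ q = 10/17.

7/17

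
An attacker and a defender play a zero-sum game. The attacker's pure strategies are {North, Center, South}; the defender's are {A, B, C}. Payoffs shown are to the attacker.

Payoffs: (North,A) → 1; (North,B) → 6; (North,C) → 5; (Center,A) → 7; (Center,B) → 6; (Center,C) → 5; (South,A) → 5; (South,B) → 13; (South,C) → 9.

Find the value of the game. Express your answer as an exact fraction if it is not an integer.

Row minima: North → 1, Center → 5, South → 5; maximin = 5.
Column maxima: A → 7, B → 13, C → 9; minimax = 7.
5 ≠ 7, so there is no saddle point; optimal play is mixed.
North is strictly dominated by South, so the attacker never plays it.
B is strictly dominated by C (it gives the attacker strictly more in every row), so the defender never plays it.
On the remaining 2×2 (Center, South vs A, C):
Let the attacker play Center with probability p. Expected payoff against A: 7p + 5(1−p) = 2p + 5; against C: 5p + 9(1−p) = −4p + 9.
Setting these equal: 2p + 5 = −4p + 9 ⇒ 6p = 4 ⇒ p = 2/3, and the value is (2)·(2/3) + 5 = 19/3.
For the defender: with q = P(A), equating Center's and South's payoffs gives 2q + 5 = −4q + 9 ⇒ q = 2/3.

19/3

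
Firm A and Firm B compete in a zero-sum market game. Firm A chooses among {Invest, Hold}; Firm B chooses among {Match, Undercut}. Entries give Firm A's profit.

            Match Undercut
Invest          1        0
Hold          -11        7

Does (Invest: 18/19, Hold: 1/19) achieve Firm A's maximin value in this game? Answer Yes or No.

Yes

Against Match this mix gives (18/19)·1 + (1/19)·(-11) = 7/19.
Against Undercut this mix gives (18/19)·0 + (1/19)·7 = 7/19.
All of Firm B's active replies (Match, Undercut) yield 7/19, and no column does worse for Firm A. The mix makes Firm B indifferent and guarantees 7/19, so it is optimal.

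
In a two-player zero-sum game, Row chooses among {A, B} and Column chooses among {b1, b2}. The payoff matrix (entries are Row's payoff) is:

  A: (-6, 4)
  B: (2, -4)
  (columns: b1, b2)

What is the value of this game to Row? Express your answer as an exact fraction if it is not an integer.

-1

Row minima: A → -6, B → -4; maximin = -4.
Column maxima: b1 → 2, b2 → 4; minimax = 2.
-4 ≠ 2, so there is no saddle point; optimal play is mixed.
Let Row play A with probability p. Expected payoff against b1: (-6)p + 2(1−p) = −8p + 2; against b2: 4p + (-4)(1−p) = 8p − 4.
Setting these equal: −8p + 2 = 8p − 4 ⇒ −16p = -6 ⇒ p = 3/8, and the value is (-8)·(3/8) + 2 = -1.
For Column: with q = P(b1), equating A's and B's payoffs gives −10q + 4 = 6q − 4 ⇒ q = 1/2.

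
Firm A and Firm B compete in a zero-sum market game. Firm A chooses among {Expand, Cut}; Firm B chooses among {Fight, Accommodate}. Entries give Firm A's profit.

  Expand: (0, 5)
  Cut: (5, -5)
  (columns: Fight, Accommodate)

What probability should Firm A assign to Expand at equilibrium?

Row minima: Expand → 0, Cut → -5; maximin = 0.
Column maxima: Fight → 5, Accommodate → 5; minimax = 5.
0 ≠ 5, so there is no saddle point; optimal play is mixed.
Let Firm A play Expand with probability p. Expected payoff against Fight: 0p + 5(1−p) = −5p + 5; against Accommodate: 5p + (-5)(1−p) = 10p − 5.
Setting these equal: −5p + 5 = 10p − 5 ⇒ −15p = -10 ⇒ p = 2/3, and the value is (-5)·(2/3) + 5 = 5/3.
For Firm B: with q = P(Fight), equating Expand's and Cut's payoffs gives −5q + 5 = 10q − 5 ⇒ q = 2/3.

2/3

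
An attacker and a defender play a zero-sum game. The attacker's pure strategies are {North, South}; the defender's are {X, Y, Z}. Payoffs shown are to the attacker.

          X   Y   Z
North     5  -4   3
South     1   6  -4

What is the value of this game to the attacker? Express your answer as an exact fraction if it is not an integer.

Row minima: North → -4, South → -4; maximin = -4.
Column maxima: X → 5, Y → 6, Z → 3; minimax = 3.
-4 ≠ 3, so there is no saddle point; optimal play is mixed.
X is strictly dominated by Z (it gives the attacker strictly more in every row), so the defender never plays it.
On the remaining 2×2 (North, South vs Y, Z):
Let the attacker play North with probability p. Expected payoff against Y: (-4)p + 6(1−p) = −10p + 6; against Z: 3p + (-4)(1−p) = 7p − 4.
Setting these equal: −10p + 6 = 7p − 4 ⇒ −17p = -10 ⇒ p = 10/17, and the value is (-10)·(10/17) + 6 = 2/17.
For the defender: with q = P(Y), equating North's and South's payoffs gives −7q + 3 = 10q − 4 ⇒ q = 7/17.

2/17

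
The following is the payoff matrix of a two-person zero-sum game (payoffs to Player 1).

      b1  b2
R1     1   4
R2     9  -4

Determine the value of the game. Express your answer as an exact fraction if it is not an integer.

Row minima: R1 → 1, R2 → -4; maximin = 1.
Column maxima: b1 → 9, b2 → 4; minimax = 4.
1 ≠ 4, so there is no saddle point; optimal play is mixed.
Let Player 1 play R1 with probability p. Expected payoff against b1: 1p + 9(1−p) = −8p + 9; against b2: 4p + (-4)(1−p) = 8p − 4.
Setting these equal: −8p + 9 = 8p − 4 ⇒ −16p = -13 ⇒ p = 13/16, and the value is (-8)·(13/16) + 9 = 5/2.
For Player 2: with q = P(b1), equating R1's and R2's payoffs gives −3q + 4 = 13q − 4 ⇒ q = 1/2.

5/2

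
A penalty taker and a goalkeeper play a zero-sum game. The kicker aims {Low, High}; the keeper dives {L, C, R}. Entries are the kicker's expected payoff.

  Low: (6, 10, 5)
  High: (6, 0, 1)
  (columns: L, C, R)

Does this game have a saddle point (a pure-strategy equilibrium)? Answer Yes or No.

Yes

Row minima: Low → 5, High → 0; maximin = 5.
Column maxima: L → 6, C → 10, R → 5; minimax = 5.
maximin = minimax = 5, so a saddle point exists.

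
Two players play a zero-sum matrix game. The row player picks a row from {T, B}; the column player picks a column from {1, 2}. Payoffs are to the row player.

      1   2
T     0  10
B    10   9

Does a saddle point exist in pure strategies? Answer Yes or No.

No

Row minima: T → 0, B → 9; maximin = 9.
Column maxima: 1 → 10, 2 → 10; minimax = 10.
9 ≠ 10, so no pure-strategy equilibrium exists.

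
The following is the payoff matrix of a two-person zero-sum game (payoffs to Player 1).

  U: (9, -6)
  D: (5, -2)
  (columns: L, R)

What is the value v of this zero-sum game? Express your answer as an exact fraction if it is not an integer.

-2

Row minima: U → -6, D → -2; maximin = -2.
Column maxima: L → 9, R → -2; minimax = -2.
Since maximin = minimax = -2, there is a saddle point and the value is -2.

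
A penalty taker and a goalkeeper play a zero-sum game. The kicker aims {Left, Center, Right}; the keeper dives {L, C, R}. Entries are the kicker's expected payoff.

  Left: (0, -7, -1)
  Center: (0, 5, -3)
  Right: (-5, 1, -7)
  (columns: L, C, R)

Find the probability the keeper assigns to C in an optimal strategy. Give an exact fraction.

1/7

Row minima: Left → -7, Center → -3, Right → -7; maximin = -3.
Column maxima: L → 0, C → 5, R → -1; minimax = -1.
-3 ≠ -1, so there is no saddle point; optimal play is mixed.
Right is strictly dominated by Center, so the kicker never plays it.
L is strictly dominated by R (it gives the kicker strictly more in every row), so the keeper never plays it.
On the remaining 2×2 (Left, Center vs C, R):
Let the kicker play Left with probability p. Expected payoff against C: (-7)p + 5(1−p) = −12p + 5; against R: (-1)p + (-3)(1−p) = 2p − 3.
Setting these equal: −12p + 5 = 2p − 3 ⇒ −14p = -8 ⇒ p = 4/7, and the value is (-12)·(4/7) + 5 = -13/7.
For the keeper: with q = P(C), equating Left's and Center's payoffs gives −6q − 1 = 8q − 3 ⇒ q = 1/7.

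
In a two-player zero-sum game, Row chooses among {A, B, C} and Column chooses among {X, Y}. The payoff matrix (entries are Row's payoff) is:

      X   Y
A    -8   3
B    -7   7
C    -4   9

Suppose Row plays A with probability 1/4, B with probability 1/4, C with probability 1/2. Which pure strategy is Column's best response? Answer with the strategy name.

X

If Column plays X, Row's expected payoff is (1/4)·(-8) + (1/4)·(-7) + (1/2)·(-4) = -23/4.
If Column plays Y, Row's expected payoff is (1/4)·3 + (1/4)·7 + (1/2)·9 = 7.
Column minimizes Row's payoff; the smallest is -23/4, so the best response is X.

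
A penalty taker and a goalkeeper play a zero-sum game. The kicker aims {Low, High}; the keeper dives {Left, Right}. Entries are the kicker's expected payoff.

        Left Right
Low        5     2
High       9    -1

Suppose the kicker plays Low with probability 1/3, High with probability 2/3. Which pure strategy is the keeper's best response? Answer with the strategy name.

If the keeper plays Left, the kicker's expected payoff is (1/3)·5 + (2/3)·9 = 23/3.
If the keeper plays Right, the kicker's expected payoff is (1/3)·2 + (2/3)·(-1) = 0.
The keeper minimizes the kicker's payoff; the smallest is 0, so the best response is Right.

Right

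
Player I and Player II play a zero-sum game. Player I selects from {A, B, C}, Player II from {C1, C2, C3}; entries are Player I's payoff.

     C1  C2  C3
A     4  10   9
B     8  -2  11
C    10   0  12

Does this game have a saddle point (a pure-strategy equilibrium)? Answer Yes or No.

No

Row minima: A → 4, B → -2, C → 0; maximin = 4.
Column maxima: C1 → 10, C2 → 10, C3 → 12; minimax = 10.
4 ≠ 10, so no pure-strategy equilibrium exists.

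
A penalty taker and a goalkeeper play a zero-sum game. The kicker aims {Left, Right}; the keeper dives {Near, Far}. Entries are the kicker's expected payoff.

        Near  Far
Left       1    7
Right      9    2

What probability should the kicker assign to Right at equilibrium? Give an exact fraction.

Row minima: Left → 1, Right → 2; maximin = 2.
Column maxima: Near → 9, Far → 7; minimax = 7.
2 ≠ 7, so there is no saddle point; optimal play is mixed.
Let the kicker play Left with probability p. Expected payoff against Near: 1p + 9(1−p) = −8p + 9; against Far: 7p + 2(1−p) = 5p + 2.
Setting these equal: −8p + 9 = 5p + 2 ⇒ −13p = -7 ⇒ p = 7/13, and the value is (-8)·(7/13) + 9 = 61/13.
For the keeper: with q = P(Near), equating Left's and Right's payoffs gives −6q + 7 = 7q + 2 ⇒ q = 5/13.

6/13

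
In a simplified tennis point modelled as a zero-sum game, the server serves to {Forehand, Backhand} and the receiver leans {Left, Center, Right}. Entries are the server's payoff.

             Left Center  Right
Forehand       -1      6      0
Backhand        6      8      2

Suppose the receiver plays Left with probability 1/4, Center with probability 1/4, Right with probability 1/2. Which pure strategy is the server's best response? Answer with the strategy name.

Backhand

Expected payoff of Forehand: (1/4)·(-1) + (1/4)·6 + (1/2)·0 = 5/4.
Expected payoff of Backhand: (1/4)·6 + (1/4)·8 + (1/2)·2 = 9/2.
The largest is 9/2, so the server's best response is Backhand.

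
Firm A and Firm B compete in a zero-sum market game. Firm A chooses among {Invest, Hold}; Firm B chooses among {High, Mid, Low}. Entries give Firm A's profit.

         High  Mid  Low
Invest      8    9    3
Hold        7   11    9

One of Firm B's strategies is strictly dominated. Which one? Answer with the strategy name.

Mid

High holds Firm A's payoff strictly below Mid in every row: 8 < 9, 7 < 11.
So Mid is strictly dominated for Firm B.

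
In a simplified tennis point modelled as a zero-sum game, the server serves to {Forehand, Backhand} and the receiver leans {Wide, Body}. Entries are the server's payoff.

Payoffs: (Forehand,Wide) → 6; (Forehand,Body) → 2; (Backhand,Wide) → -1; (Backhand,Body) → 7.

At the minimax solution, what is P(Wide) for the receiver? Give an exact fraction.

5/12

Row minima: Forehand → 2, Backhand → -1; maximin = 2.
Column maxima: Wide → 6, Body → 7; minimax = 6.
2 ≠ 6, so there is no saddle point; optimal play is mixed.
Let the server play Forehand with probability p. Expected payoff against Wide: 6p + (-1)(1−p) = 7p − 1; against Body: 2p + 7(1−p) = −5p + 7.
Setting these equal: 7p − 1 = −5p + 7 ⇒ 12p = 8 ⇒ p = 2/3, and the value is (7)·(2/3) − 1 = 11/3.
For the receiver: with q = P(Wide), equating Forehand's and Backhand's payoffs gives 4q + 2 = −8q + 7 ⇒ q = 5/12.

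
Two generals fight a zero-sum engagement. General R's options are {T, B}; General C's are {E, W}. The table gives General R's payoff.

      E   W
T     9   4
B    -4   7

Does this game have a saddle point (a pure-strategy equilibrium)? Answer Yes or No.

No

Row minima: T → 4, B → -4; maximin = 4.
Column maxima: E → 9, W → 7; minimax = 7.
4 ≠ 7, so no pure-strategy equilibrium exists.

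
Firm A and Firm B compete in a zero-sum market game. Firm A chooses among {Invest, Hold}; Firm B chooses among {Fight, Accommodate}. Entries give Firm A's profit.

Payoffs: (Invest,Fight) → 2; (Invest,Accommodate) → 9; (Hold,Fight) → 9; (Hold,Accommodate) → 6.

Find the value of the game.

69/10

Row minima: Invest → 2, Hold → 6; maximin = 6.
Column maxima: Fight → 9, Accommodate → 9; minimax = 9.
6 ≠ 9, so there is no saddle point; optimal play is mixed.
Let Firm A play Invest with probability p. Expected payoff against Fight: 2p + 9(1−p) = −7p + 9; against Accommodate: 9p + 6(1−p) = 3p + 6.
Setting these equal: −7p + 9 = 3p + 6 ⇒ −10p = -3 ⇒ p = 3/10, and the value is (-7)·(3/10) + 9 = 69/10.
For Firm B: with q = P(Fight), equating Invest's and Hold's payoffs gives −7q + 9 = 3q + 6 ⇒ q = 3/10.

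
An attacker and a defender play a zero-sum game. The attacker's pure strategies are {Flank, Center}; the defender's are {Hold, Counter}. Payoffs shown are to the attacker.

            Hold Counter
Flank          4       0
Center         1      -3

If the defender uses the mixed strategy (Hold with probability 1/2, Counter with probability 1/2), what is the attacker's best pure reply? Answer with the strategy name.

Expected payoff of Flank: (1/2)·4 + (1/2)·0 = 2.
Expected payoff of Center: (1/2)·1 + (1/2)·(-3) = -1.
The largest is 2, so the attacker's best response is Flank.

Flank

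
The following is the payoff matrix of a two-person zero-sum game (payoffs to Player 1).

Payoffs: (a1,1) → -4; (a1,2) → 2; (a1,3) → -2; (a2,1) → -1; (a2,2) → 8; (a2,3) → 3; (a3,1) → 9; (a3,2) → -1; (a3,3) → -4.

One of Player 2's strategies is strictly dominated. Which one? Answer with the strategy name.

3 holds Player 1's payoff strictly below 2 in every row: -2 < 2, 3 < 8, -4 < -1.
So 2 is strictly dominated for Player 2.

2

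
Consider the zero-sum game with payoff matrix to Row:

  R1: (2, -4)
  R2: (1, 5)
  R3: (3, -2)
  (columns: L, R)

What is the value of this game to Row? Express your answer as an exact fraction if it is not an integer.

Row minima: R1 → -4, R2 → 1, R3 → -2; maximin = 1.
Column maxima: L → 3, R → 5; minimax = 3.
1 ≠ 3, so there is no saddle point; optimal play is mixed.
R1 is strictly dominated by R3, so Row never plays it.
On the remaining 2×2 (R2, R3 vs L, R):
Let Row play R2 with probability p. Expected payoff against L: 1p + 3(1−p) = −2p + 3; against R: 5p + (-2)(1−p) = 7p − 2.
Setting these equal: −2p + 3 = 7p − 2 ⇒ −9p = -5 ⇒ p = 5/9, and the value is (-2)·(5/9) + 3 = 17/9.
For Column: with q = P(L), equating R2's and R3's payoffs gives −4q + 5 = 5q − 2 ⇒ q = 7/9.

17/9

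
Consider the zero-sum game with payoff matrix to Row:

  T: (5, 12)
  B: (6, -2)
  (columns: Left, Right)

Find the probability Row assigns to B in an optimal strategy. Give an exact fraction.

Row minima: T → 5, B → -2; maximin = 5.
Column maxima: Left → 6, Right → 12; minimax = 6.
5 ≠ 6, so there is no saddle point; optimal play is mixed.
Let Row play T with probability p. Expected payoff against Left: 5p + 6(1−p) = −p + 6; against Right: 12p + (-2)(1−p) = 14p − 2.
Setting these equal: −p + 6 = 14p − 2 ⇒ −15p = -8 ⇒ p = 8/15, and the value is (-1)·(8/15) + 6 = 82/15.
For Column: with q = P(Left), equating T's and B's payoffs gives −7q + 12 = 8q − 2 ⇒ q = 14/15.

7/15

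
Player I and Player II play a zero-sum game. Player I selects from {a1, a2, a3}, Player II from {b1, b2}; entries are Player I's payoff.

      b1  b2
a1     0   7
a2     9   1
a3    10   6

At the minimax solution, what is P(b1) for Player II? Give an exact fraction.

Row minima: a1 → 0, a2 → 1, a3 → 6; maximin = 6.
Column maxima: b1 → 10, b2 → 7; minimax = 7.
6 ≠ 7, so there is no saddle point; optimal play is mixed.
a2 is strictly dominated by a3, so Player I never plays it.
On the remaining 2×2 (a1, a3 vs b1, b2):
Let Player I play a1 with probability p. Expected payoff against b1: 0p + 10(1−p) = −10p + 10; against b2: 7p + 6(1−p) = p + 6.
Setting these equal: −10p + 10 = p + 6 ⇒ −11p = -4 ⇒ p = 4/11, and the value is (-10)·(4/11) + 10 = 70/11.
For Player II: with q = P(b1), equating a1's and a3's payoffs gives −7q + 7 = 4q + 6 ⇒ q = 1/11.

1/11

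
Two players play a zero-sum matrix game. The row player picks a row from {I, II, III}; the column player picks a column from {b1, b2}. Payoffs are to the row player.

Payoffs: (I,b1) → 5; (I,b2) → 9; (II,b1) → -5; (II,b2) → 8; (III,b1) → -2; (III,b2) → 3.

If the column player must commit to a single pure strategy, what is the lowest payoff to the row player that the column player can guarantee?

5

Column maxima: b1 → 5, b2 → 9.
The smallest of these is 5.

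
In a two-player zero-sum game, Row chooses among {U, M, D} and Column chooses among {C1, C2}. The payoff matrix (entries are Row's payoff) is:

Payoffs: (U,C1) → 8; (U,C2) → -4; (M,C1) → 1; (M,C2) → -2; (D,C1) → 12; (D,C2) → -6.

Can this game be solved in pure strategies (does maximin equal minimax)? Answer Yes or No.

Yes

Row minima: U → -4, M → -2, D → -6; maximin = -2.
Column maxima: C1 → 12, C2 → -2; minimax = -2.
maximin = minimax = -2, so a saddle point exists.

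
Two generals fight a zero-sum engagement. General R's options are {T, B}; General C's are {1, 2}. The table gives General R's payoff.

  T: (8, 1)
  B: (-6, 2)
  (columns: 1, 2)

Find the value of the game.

22/15

Row minima: T → 1, B → -6; maximin = 1.
Column maxima: 1 → 8, 2 → 2; minimax = 2.
1 ≠ 2, so there is no saddle point; optimal play is mixed.
Let General R play T with probability p. Expected payoff against 1: 8p + (-6)(1−p) = 14p − 6; against 2: 1p + 2(1−p) = −p + 2.
Setting these equal: 14p − 6 = −p + 2 ⇒ 15p = 8 ⇒ p = 8/15, and the value is (14)·(8/15) − 6 = 22/15.
For General C: with q = P(1), equating T's and B's payoffs gives 7q + 1 = −8q + 2 ⇒ q = 1/15.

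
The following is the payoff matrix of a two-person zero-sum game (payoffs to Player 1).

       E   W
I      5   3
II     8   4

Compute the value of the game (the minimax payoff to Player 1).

Row minima: I → 3, II → 4; maximin = 4.
Column maxima: E → 8, W → 4; minimax = 4.
Since maximin = minimax = 4, there is a saddle point and the value is 4.

4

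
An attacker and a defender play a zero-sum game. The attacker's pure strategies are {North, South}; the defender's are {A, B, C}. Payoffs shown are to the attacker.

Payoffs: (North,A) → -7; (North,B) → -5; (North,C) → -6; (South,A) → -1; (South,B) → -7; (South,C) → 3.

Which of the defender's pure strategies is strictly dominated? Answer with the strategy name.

A holds the attacker's payoff strictly below C in every row: -7 < -6, -1 < 3.
So C is strictly dominated for the defender.

C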